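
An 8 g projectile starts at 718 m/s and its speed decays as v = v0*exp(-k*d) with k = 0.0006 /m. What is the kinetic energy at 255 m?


v = v0*exp(-k*d) = 718*exp(-0.0006*255) = 616.137 m/s
E = 0.5*m*v^2 = 0.5*0.008*616.137^2 = 1518 J

1518 J


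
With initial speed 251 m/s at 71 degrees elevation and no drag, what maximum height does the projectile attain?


H = (v0*sin(theta))^2 / (2g) = (251*sin(71°))^2 / (2*9.81) = 2871 m

2871 m


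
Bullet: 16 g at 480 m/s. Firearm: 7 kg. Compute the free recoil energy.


v_r = m_p*v_p/m_gun = 0.016*480/7 = 1.09714 m/s, E_r = 0.5*m_gun*v_r^2 = 0.5*7*1.09714^2 = 4.213 J

4.213 J


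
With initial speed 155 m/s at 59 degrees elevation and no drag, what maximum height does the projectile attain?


H = (v0*sin(theta))^2 / (2g) = (155*sin(59°))^2 / (2*9.81) = 899.7 m

899.7 m


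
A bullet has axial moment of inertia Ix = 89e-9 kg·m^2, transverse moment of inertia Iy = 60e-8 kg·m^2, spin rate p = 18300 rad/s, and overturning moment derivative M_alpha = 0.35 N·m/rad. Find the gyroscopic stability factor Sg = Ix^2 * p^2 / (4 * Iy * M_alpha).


Sg = Ix^2 * p^2 / (4 * Iy * M_alpha) = (89e-9)^2 * 18300^2 / (4 * 60e-8 * 0.35) = 3.158

3.158


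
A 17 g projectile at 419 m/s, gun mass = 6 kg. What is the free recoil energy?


v_r = m_p*v_p/m_gun = 0.017*419/6 = 1.18717 m/s, E_r = 0.5*m_gun*v_r^2 = 0.5*6*1.18717^2 = 4.228 J

4.228 J


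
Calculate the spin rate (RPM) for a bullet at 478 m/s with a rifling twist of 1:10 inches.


twist_m = 10*0.0254 = 0.254 m
spin = v/twist = 478/0.254 = 1881.89 rev/s
RPM = spin*60 = 1881.89*60 ≈ 112913 RPM

112913 RPM


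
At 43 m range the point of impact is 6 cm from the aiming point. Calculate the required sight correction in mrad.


1 mrad subtends 1 cm per 10 m of range, so adj = error_cm / (dist_m / 10) = 6 / (43/10) = 1.395 mrad

1.395 mrad


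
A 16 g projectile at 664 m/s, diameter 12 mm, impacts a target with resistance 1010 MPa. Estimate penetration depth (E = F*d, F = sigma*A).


A = pi*(d/2)^2 = pi*(12/2)^2 = 113.097 mm^2
E = 0.5*m*v^2 = 0.5*0.016*664^2 = 3527.17 J
depth = E/(sigma*A) = 3527.17 J / (1010 MPa * 113.097 mm^2) = 3527.17/(1010 * 113.097) m = 0.0308782 m ≈ 30.88 mm

30.88 mm


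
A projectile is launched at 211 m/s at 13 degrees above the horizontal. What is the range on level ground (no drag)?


R = v0^2 * sin(2*theta) / g = 211^2 * sin(2*13°) / 9.81 = 1989 m

1989 m


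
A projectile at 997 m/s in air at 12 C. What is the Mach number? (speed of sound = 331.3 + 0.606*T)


a = 331.3 + 0.606*(12) = 338.572 m/s
M = v/a = 997/338.572 = 2.945

2.945


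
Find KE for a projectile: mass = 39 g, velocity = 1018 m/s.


E = 0.5*m*v^2 = 0.5*0.039*1018^2 = 20208 J

20208 J


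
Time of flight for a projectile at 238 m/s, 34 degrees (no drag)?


T = 2*v0*sin(theta)/g = 2*238*sin(34°)/9.81 = 27.13 s

27.13 s


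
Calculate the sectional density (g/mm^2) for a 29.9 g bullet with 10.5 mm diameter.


SD = m/d^2 = 29.9/10.5^2 = 0.2712 g/mm^2

0.2712 g/mm^2


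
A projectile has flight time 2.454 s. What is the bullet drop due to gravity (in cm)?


drop = 0.5*g*t^2 = 0.5*9.81*2.454^2 = 29.5385 m ≈ 2954 cm

2954 cm


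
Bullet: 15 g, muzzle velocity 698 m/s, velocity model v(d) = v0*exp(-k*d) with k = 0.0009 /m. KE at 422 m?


v = v0*exp(-k*d) = 698*exp(-0.0009*422) = 477.431 m/s
E = 0.5*m*v^2 = 0.5*0.015*477.431^2 = 1710 J

1710 J


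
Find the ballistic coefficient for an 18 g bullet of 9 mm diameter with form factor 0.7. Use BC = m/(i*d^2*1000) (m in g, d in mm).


BC = m/(i*d^2*1000) = 18/(0.7 * 9^2 * 1000) = 0.0003175

0.0003175


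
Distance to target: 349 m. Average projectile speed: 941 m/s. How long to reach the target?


t = d/v = 349/941 = 0.3709 s

0.3709 s


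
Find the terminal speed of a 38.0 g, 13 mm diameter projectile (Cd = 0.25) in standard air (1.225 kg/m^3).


A = pi*(d/2)^2 = pi*(13/2000)^2 = 1.32732e-04 m^2
vt = sqrt(2mg/(Cd*rho*A)) = sqrt(2*0.038*9.81/(0.25 * 1.225 * 1.32732e-04)) = 135.4 m/s

135.4 m/s


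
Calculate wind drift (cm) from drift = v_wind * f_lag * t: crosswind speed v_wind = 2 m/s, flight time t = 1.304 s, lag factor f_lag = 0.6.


drift = v_wind * lag * t = 2 * 0.6 * 1.304 = 1.5648 m ≈ 156.5 cm

156.5 cm


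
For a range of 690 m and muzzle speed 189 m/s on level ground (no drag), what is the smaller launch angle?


sin(2*theta) = R*g/v0^2 = 690*9.81/189^2 = 0.189494, theta = arcsin(0.189494)/2 = 5.462°

5.462 degrees


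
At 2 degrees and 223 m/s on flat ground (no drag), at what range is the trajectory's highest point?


R = v0^2*sin(2*theta)/g = 223^2*sin(2*2°)/9.81 = 353.611 m
apex_dist = R/2 = 353.611/2 = 176.8 m

176.8 m


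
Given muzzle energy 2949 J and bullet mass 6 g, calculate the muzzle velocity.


v = sqrt(2*E/m) = sqrt(2*2949/0.006) = 991.5 m/s

991.5 m/s


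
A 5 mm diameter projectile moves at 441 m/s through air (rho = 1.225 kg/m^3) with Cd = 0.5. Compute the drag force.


A = pi*(d/2)^2 = pi*(5/2000)^2 = 1.96350e-05 m^2
Fd = 0.5*Cd*rho*A*v^2 = 0.5*0.5*1.225*1.96350e-05*441^2 = 1.169 N

1.169 N


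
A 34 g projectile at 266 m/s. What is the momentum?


p = m*v = 0.034*266 = 9.044 kg·m/s

9.044 kg·m/s


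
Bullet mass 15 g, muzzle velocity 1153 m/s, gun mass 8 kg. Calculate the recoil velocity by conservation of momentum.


v_recoil = m_p * v_p / m_gun = 0.015 * 1153 / 8 = 2.162 m/s

2.162 m/s


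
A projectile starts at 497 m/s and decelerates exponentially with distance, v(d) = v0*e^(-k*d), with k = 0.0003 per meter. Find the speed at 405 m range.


v = v0*exp(-k*d) = 497*exp(-0.0003*405) = 440.1 m/s

440.1 m/s


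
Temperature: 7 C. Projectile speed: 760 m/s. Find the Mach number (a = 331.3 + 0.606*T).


a = 331.3 + 0.606*(7) = 335.542 m/s
M = v/a = 760/335.542 = 2.265

2.265


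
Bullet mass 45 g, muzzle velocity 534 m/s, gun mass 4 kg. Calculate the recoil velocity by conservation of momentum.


v_recoil = m_p * v_p / m_gun = 0.045 * 534 / 4 = 6.007 m/s

6.007 m/s


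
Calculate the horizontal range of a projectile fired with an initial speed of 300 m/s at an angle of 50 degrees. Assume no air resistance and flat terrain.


R = v0^2 * sin(2*theta) / g = 300^2 * sin(2*50°) / 9.81 = 9035 m

9035 m


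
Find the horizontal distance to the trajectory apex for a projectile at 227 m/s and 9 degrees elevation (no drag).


R = v0^2*sin(2*theta)/g = 227^2*sin(2*9°)/9.81 = 1623.17 m
apex_dist = R/2 = 1623.17/2 = 811.6 m

811.6 m


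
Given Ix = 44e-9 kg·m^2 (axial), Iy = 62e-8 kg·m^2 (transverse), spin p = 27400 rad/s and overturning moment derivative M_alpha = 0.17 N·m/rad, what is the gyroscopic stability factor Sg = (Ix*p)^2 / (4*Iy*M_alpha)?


Sg = Ix^2 * p^2 / (4 * Iy * M_alpha) = (44e-9)^2 * 27400^2 / (4 * 62e-8 * 0.17) = 3.448

3.448


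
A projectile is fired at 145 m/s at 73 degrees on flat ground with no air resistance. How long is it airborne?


T = 2*v0*sin(theta)/g = 2*145*sin(73°)/9.81 = 28.27 s

28.27 s


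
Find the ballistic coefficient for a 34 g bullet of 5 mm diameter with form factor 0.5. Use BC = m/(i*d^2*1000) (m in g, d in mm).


BC = m/(i*d^2*1000) = 34/(0.5 * 5^2 * 1000) = 0.00272

0.00272


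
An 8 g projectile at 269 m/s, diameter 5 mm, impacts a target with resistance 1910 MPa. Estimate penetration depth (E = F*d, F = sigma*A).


A = pi*(d/2)^2 = pi*(5/2)^2 = 19.635 mm^2
E = 0.5*m*v^2 = 0.5*0.008*269^2 = 289.444 J
depth = E/(sigma*A) = 289.444 J / (1910 MPa * 19.635 mm^2) = 289.444/(1910 * 19.635) m = 0.00771794 m ≈ 7.718 mm

7.718 mm


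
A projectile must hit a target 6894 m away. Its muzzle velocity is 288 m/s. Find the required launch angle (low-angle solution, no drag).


sin(2*theta) = R*g/v0^2 = 6894*9.81/288^2 = 0.815371, theta = arcsin(0.815371)/2 = 27.31°

27.31 degrees


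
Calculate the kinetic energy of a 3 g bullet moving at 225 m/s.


E = 0.5*m*v^2 = 0.5*0.003*225^2 = 75.94 J

75.94 J


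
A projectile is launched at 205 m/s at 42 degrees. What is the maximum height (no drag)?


H = (v0*sin(theta))^2 / (2g) = (205*sin(42°))^2 / (2*9.81) = 959 m

959 m


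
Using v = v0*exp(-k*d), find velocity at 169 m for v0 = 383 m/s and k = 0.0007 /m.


v = v0*exp(-k*d) = 383*exp(-0.0007*169) = 340.3 m/s

340.3 m/s


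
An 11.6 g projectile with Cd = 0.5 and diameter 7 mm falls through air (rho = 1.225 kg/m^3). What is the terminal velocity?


A = pi*(d/2)^2 = pi*(7/2000)^2 = 3.84845e-05 m^2
vt = sqrt(2mg/(Cd*rho*A)) = sqrt(2*0.0116*9.81/(0.5 * 1.225 * 3.84845e-05)) = 98.26 m/s

98.26 m/s


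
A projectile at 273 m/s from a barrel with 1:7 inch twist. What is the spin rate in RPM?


twist_m = 7*0.0254 = 0.1778 m
spin = v/twist = 273/0.1778 = 1535.433 rev/s
RPM = spin*60 = 1535.433*60 ≈ 92126 RPM

92126 RPM


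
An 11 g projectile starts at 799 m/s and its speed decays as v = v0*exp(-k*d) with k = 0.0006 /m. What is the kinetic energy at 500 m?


v = v0*exp(-k*d) = 799*exp(-0.0006*500) = 591.914 m/s
E = 0.5*m*v^2 = 0.5*0.011*591.914^2 = 1927 J

1927 J


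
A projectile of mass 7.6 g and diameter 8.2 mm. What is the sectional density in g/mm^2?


SD = m/d^2 = 7.6/8.2^2 = 0.113 g/mm^2

0.113 g/mm^2


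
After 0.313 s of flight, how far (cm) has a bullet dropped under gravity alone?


drop = 0.5*g*t^2 = 0.5*9.81*0.313^2 = 0.480538 m ≈ 48.05 cm

48.05 cm


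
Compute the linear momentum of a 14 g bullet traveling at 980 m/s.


p = m*v = 0.014*980 = 13.72 kg·m/s

13.72 kg·m/s


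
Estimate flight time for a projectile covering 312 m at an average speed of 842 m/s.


t = d/v = 312/842 = 0.3705 s

0.3705 s


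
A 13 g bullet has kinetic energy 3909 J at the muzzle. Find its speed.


v = sqrt(2*E/m) = sqrt(2*3909/0.013) = 775.5 m/s

775.5 m/s


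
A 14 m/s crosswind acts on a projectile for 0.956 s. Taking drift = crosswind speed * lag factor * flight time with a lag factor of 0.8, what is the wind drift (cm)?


drift = v_wind * lag * t = 14 * 0.8 * 0.956 = 10.7072 m ≈ 1071 cm

1071 cm


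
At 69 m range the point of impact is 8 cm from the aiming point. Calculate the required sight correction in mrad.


1 mrad subtends 1 cm per 10 m of range, so adj = error_cm / (dist_m / 10) = 8 / (69/10) = 1.159 mrad

1.159 mrad


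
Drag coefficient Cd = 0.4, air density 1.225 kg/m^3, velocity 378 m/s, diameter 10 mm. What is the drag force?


A = pi*(d/2)^2 = pi*(10/2000)^2 = 7.85398e-05 m^2
Fd = 0.5*Cd*rho*A*v^2 = 0.5*0.4*1.225*7.85398e-05*378^2 = 2.749 N

2.749 N


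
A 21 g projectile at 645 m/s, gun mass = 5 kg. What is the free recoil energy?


v_r = m_p*v_p/m_gun = 0.021*645/5 = 2.709 m/s, E_r = 0.5*m_gun*v_r^2 = 0.5*5*2.709^2 = 18.35 J

18.35 J


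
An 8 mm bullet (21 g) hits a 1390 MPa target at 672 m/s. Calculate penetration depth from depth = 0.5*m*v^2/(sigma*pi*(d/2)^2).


A = pi*(d/2)^2 = pi*(8/2)^2 = 50.2655 mm^2
E = 0.5*m*v^2 = 0.5*0.021*672^2 = 4741.63 J
depth = E/(sigma*A) = 4741.63 J / (1390 MPa * 50.2655 mm^2) = 4741.63/(1390 * 50.2655) m = 0.0678646 m ≈ 67.86 mm

67.86 mm


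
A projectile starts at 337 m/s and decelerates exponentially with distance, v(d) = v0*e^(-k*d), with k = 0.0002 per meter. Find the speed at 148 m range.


v = v0*exp(-k*d) = 337*exp(-0.0002*148) = 327.2 m/s

327.2 m/s


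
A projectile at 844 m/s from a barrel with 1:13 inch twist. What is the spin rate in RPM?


twist_m = 13*0.0254 = 0.3302 m
spin = v/twist = 844/0.3302 = 2556.027 rev/s
RPM = spin*60 = 2556.027*60 ≈ 153362 RPM

153362 RPM


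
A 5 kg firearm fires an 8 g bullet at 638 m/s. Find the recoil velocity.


v_recoil = m_p * v_p / m_gun = 0.008 * 638 / 5 = 1.021 m/s

1.021 m/s


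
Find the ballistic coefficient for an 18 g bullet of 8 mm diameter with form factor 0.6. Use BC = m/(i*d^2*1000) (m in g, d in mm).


BC = m/(i*d^2*1000) = 18/(0.6 * 8^2 * 1000) = 0.0004687

0.0004687


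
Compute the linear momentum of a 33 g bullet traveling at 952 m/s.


p = m*v = 0.033*952 = 31.42 kg·m/s

31.42 kg·m/s


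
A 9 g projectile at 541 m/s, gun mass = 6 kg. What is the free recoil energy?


v_r = m_p*v_p/m_gun = 0.009*541/6 = 0.8115 m/s, E_r = 0.5*m_gun*v_r^2 = 0.5*6*0.8115^2 = 1.976 J

1.976 J


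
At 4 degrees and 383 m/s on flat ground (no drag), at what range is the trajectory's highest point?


R = v0^2*sin(2*theta)/g = 383^2*sin(2*4°)/9.81 = 2081.06 m
apex_dist = R/2 = 2081.06/2 = 1041 m

1041 m


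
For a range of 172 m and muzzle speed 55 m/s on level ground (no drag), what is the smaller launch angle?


sin(2*theta) = R*g/v0^2 = 172*9.81/55^2 = 0.557792, theta = arcsin(0.557792)/2 = 16.95°

16.95 degrees


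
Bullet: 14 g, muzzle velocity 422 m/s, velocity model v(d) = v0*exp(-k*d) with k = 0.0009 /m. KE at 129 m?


v = v0*exp(-k*d) = 422*exp(-0.0009*129) = 375.743 m/s
E = 0.5*m*v^2 = 0.5*0.014*375.743^2 = 988.3 J

988.3 J


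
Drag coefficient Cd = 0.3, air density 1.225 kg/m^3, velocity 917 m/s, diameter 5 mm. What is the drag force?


A = pi*(d/2)^2 = pi*(5/2000)^2 = 1.96350e-05 m^2
Fd = 0.5*Cd*rho*A*v^2 = 0.5*0.3*1.225*1.96350e-05*917^2 = 3.034 N

3.034 N


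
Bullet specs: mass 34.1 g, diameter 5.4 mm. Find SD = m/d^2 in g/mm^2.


SD = m/d^2 = 34.1/5.4^2 = 1.169 g/mm^2

1.169 g/mm^2


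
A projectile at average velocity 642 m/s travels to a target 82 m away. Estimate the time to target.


t = d/v = 82/642 = 0.1277 s

0.1277 s


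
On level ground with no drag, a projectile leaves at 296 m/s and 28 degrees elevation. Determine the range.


R = v0^2 * sin(2*theta) / g = 296^2 * sin(2*28°) / 9.81 = 7404 m

7404 m


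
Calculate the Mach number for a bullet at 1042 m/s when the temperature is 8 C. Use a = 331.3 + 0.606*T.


a = 331.3 + 0.606*(8) = 336.148 m/s
M = v/a = 1042/336.148 = 3.1

3.1


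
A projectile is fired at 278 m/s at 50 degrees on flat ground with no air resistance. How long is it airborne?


T = 2*v0*sin(theta)/g = 2*278*sin(50°)/9.81 = 43.42 s

43.42 s


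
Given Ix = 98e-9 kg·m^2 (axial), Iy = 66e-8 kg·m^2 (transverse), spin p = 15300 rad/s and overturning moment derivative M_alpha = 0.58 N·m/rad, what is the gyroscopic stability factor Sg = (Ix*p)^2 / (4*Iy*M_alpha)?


Sg = Ix^2 * p^2 / (4 * Iy * M_alpha) = (98e-9)^2 * 15300^2 / (4 * 66e-8 * 0.58) = 1.468

1.468


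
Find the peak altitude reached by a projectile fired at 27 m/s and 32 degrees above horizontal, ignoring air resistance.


H = (v0*sin(theta))^2 / (2g) = (27*sin(32°))^2 / (2*9.81) = 10.43 m

10.43 m


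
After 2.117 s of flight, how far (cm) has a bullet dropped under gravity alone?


drop = 0.5*g*t^2 = 0.5*9.81*2.117^2 = 21.9827 m ≈ 2198 cm

2198 cm


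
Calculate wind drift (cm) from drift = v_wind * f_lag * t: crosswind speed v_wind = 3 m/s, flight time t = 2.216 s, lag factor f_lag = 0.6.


drift = v_wind * lag * t = 3 * 0.6 * 2.216 = 3.9888 m ≈ 398.9 cm

398.9 cm


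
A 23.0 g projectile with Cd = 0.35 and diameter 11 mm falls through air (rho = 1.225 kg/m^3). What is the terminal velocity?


A = pi*(d/2)^2 = pi*(11/2000)^2 = 9.50332e-05 m^2
vt = sqrt(2mg/(Cd*rho*A)) = sqrt(2*0.023*9.81/(0.35 * 1.225 * 9.50332e-05)) = 105.2 m/s

105.2 m/s


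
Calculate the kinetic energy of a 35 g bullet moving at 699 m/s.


E = 0.5*m*v^2 = 0.5*0.035*699^2 = 8551 J

8551 J


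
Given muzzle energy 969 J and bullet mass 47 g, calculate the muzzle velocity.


v = sqrt(2*E/m) = sqrt(2*969/0.047) = 203.1 m/s

203.1 m/s


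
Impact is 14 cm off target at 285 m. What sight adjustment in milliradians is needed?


1 mrad subtends 1 cm per 10 m of range, so adj = error_cm / (dist_m / 10) = 14 / (285/10) = 0.4912 mrad

0.4912 mrad


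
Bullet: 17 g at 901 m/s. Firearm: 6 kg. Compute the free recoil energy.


v_r = m_p*v_p/m_gun = 0.017*901/6 = 2.55283 m/s, E_r = 0.5*m_gun*v_r^2 = 0.5*6*2.55283^2 = 19.55 J

19.55 J


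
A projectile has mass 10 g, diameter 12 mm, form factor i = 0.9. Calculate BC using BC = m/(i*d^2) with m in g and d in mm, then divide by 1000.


BC = m/(i*d^2*1000) = 10/(0.9 * 12^2 * 1000) = 7.716e-05

7.716e-05


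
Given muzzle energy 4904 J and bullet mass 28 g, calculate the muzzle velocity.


v = sqrt(2*E/m) = sqrt(2*4904/0.028) = 591.8 m/s

591.8 m/s


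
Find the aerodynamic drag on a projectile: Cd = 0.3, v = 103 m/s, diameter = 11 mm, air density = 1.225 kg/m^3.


A = pi*(d/2)^2 = pi*(11/2000)^2 = 9.50332e-05 m^2
Fd = 0.5*Cd*rho*A*v^2 = 0.5*0.3*1.225*9.50332e-05*103^2 = 0.1853 N

0.1853 N


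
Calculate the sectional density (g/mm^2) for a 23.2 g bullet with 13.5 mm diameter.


SD = m/d^2 = 23.2/13.5^2 = 0.1273 g/mm^2

0.1273 g/mm^2


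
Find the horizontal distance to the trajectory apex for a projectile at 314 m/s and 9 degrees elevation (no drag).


R = v0^2*sin(2*theta)/g = 314^2*sin(2*9°)/9.81 = 3105.79 m
apex_dist = R/2 = 3105.79/2 = 1553 m

1553 m


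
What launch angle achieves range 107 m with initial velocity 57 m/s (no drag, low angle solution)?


sin(2*theta) = R*g/v0^2 = 107*9.81/57^2 = 0.323075, theta = arcsin(0.323075)/2 = 9.424°

9.424 degrees


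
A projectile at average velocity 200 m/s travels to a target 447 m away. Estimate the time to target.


t = d/v = 447/200 = 2.235 s

2.235 s


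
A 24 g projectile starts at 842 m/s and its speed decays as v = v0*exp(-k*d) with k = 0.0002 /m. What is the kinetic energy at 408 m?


v = v0*exp(-k*d) = 842*exp(-0.0002*408) = 776.021 m/s
E = 0.5*m*v^2 = 0.5*0.024*776.021^2 = 7227 J

7227 J


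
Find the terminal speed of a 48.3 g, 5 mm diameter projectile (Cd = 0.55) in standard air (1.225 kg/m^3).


A = pi*(d/2)^2 = pi*(5/2000)^2 = 1.96350e-05 m^2
vt = sqrt(2mg/(Cd*rho*A)) = sqrt(2*0.0483*9.81/(0.55 * 1.225 * 1.96350e-05)) = 267.6 m/s

267.6 m/s


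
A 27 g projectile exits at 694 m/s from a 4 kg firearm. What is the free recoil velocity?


v_recoil = m_p * v_p / m_gun = 0.027 * 694 / 4 = 4.684 m/s

4.684 m/s


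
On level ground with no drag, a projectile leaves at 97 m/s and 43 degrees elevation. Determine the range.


R = v0^2 * sin(2*theta) / g = 97^2 * sin(2*43°) / 9.81 = 956.8 m

956.8 m


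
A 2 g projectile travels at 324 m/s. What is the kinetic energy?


E = 0.5*m*v^2 = 0.5*0.002*324^2 = 105 J

105 J


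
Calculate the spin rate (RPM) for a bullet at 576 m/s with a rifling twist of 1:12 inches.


twist_m = 12*0.0254 = 0.3048 m
spin = v/twist = 576/0.3048 = 1889.764 rev/s
RPM = spin*60 = 1889.764*60 ≈ 113386 RPM

113386 RPM


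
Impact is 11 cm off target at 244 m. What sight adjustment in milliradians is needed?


1 mrad subtends 1 cm per 10 m of range, so adj = error_cm / (dist_m / 10) = 11 / (244/10) = 0.4508 mrad

0.4508 mrad


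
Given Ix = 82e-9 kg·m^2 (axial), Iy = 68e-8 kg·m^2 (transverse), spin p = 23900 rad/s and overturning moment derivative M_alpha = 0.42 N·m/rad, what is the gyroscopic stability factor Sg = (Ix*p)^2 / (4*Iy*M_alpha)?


Sg = Ix^2 * p^2 / (4 * Iy * M_alpha) = (82e-9)^2 * 23900^2 / (4 * 68e-8 * 0.42) = 3.362

3.362


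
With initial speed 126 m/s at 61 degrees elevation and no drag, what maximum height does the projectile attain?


H = (v0*sin(theta))^2 / (2g) = (126*sin(61°))^2 / (2*9.81) = 619 m

619 m


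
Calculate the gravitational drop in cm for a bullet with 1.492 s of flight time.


drop = 0.5*g*t^2 = 0.5*9.81*1.492^2 = 10.9188 m ≈ 1092 cm

1092 cm


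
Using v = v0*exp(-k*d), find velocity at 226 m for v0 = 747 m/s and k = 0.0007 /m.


v = v0*exp(-k*d) = 747*exp(-0.0007*226) = 637.7 m/s

637.7 m/s


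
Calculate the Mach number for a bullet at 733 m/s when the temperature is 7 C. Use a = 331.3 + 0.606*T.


a = 331.3 + 0.606*(7) = 335.542 m/s
M = v/a = 733/335.542 = 2.185

2.185


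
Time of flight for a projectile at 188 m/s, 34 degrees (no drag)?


T = 2*v0*sin(theta)/g = 2*188*sin(34°)/9.81 = 21.43 s

21.43 s


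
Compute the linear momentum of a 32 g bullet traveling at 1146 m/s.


p = m*v = 0.032*1146 = 36.67 kg·m/s

36.67 kg·m/s


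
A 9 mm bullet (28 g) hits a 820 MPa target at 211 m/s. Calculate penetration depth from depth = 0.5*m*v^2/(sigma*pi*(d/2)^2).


A = pi*(d/2)^2 = pi*(9/2)^2 = 63.6173 mm^2
E = 0.5*m*v^2 = 0.5*0.028*211^2 = 623.294 J
depth = E/(sigma*A) = 623.294 J / (820 MPa * 63.6173 mm^2) = 623.294/(820 * 63.6173) m = 0.0119482 m ≈ 11.95 mm

11.95 mm


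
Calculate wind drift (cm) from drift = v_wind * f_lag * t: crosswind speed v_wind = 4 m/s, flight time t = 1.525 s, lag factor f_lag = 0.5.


drift = v_wind * lag * t = 4 * 0.5 * 1.525 = 3.05 m ≈ 305 cm

305 cm


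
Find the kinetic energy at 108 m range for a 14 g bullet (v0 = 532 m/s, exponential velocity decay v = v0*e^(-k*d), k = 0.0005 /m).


v = v0*exp(-k*d) = 532*exp(-0.0005*108) = 504.034 m/s
E = 0.5*m*v^2 = 0.5*0.014*504.034^2 = 1778 J

1778 J


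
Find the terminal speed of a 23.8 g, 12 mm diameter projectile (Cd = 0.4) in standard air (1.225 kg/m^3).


A = pi*(d/2)^2 = pi*(12/2000)^2 = 1.13097e-04 m^2
vt = sqrt(2mg/(Cd*rho*A)) = sqrt(2*0.0238*9.81/(0.4 * 1.225 * 1.13097e-04)) = 91.79 m/s

91.79 m/s


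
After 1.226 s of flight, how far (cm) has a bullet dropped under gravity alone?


drop = 0.5*g*t^2 = 0.5*9.81*1.226^2 = 7.37259 m ≈ 737.3 cm

737.3 cm


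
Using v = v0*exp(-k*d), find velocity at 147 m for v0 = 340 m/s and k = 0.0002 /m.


v = v0*exp(-k*d) = 340*exp(-0.0002*147) = 330.1 m/s

330.1 m/s


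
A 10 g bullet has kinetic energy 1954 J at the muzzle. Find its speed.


v = sqrt(2*E/m) = sqrt(2*1954/0.01) = 625.1 m/s

625.1 m/s


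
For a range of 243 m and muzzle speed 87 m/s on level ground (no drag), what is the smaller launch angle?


sin(2*theta) = R*g/v0^2 = 243*9.81/87^2 = 0.314946, theta = arcsin(0.314946)/2 = 9.179°

9.179 degrees


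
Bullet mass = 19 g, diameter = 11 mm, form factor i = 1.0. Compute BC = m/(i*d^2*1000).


BC = m/(i*d^2*1000) = 19/(1.0 * 11^2 * 1000) = 0.000157

0.000157


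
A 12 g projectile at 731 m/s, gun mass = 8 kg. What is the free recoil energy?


v_r = m_p*v_p/m_gun = 0.012*731/8 = 1.0965 m/s, E_r = 0.5*m_gun*v_r^2 = 0.5*8*1.0965^2 = 4.809 J

4.809 J


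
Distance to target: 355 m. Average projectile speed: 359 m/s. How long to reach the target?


t = d/v = 355/359 = 0.9889 s

0.9889 s


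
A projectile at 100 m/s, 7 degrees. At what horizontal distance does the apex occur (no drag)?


R = v0^2*sin(2*theta)/g = 100^2*sin(2*7°)/9.81 = 246.607 m
apex_dist = R/2 = 246.607/2 = 123.3 m

123.3 m


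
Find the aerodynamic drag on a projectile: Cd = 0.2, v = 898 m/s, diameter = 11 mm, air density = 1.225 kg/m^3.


A = pi*(d/2)^2 = pi*(11/2000)^2 = 9.50332e-05 m^2
Fd = 0.5*Cd*rho*A*v^2 = 0.5*0.2*1.225*9.50332e-05*898^2 = 9.388 N

9.388 N


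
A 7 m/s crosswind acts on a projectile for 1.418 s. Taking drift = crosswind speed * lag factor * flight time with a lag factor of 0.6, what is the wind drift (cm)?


drift = v_wind * lag * t = 7 * 0.6 * 1.418 = 5.9556 m ≈ 595.6 cm

595.6 cm


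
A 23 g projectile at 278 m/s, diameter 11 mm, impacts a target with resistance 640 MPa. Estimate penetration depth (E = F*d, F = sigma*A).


A = pi*(d/2)^2 = pi*(11/2)^2 = 95.0332 mm^2
E = 0.5*m*v^2 = 0.5*0.023*278^2 = 888.766 J
depth = E/(sigma*A) = 888.766 J / (640 MPa * 95.0332 mm^2) = 888.766/(640 * 95.0332) m = 0.0146128 m ≈ 14.61 mm

14.61 mm


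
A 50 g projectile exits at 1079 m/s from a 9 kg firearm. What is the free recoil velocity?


v_recoil = m_p * v_p / m_gun = 0.05 * 1079 / 9 = 5.994 m/s

5.994 m/s


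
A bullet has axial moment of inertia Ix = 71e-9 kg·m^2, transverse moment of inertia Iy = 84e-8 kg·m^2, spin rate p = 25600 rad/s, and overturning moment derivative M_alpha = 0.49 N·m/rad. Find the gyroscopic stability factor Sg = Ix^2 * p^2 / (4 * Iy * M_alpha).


Sg = Ix^2 * p^2 / (4 * Iy * M_alpha) = (71e-9)^2 * 25600^2 / (4 * 84e-8 * 0.49) = 2.007

2.007


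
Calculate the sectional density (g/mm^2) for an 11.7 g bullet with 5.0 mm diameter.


SD = m/d^2 = 11.7/5.0^2 = 0.468 g/mm^2

0.468 g/mm^2


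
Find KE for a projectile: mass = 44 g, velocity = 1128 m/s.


E = 0.5*m*v^2 = 0.5*0.044*1128^2 = 27992 J

27992 J


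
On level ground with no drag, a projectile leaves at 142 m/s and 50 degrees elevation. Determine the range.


R = v0^2 * sin(2*theta) / g = 142^2 * sin(2*50°) / 9.81 = 2024 m

2024 m


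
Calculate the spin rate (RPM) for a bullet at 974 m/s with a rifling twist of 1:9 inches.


twist_m = 9*0.0254 = 0.2286 m
spin = v/twist = 974/0.2286 = 4260.717 rev/s
RPM = spin*60 = 4260.717*60 ≈ 255643 RPM

255643 RPM


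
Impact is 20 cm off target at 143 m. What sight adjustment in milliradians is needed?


1 mrad subtends 1 cm per 10 m of range, so adj = error_cm / (dist_m / 10) = 20 / (143/10) = 1.399 mrad

1.399 mrad


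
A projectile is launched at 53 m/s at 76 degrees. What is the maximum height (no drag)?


H = (v0*sin(theta))^2 / (2g) = (53*sin(76°))^2 / (2*9.81) = 134.8 m

134.8 m


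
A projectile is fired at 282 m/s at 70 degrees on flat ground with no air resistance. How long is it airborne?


T = 2*v0*sin(theta)/g = 2*282*sin(70°)/9.81 = 54.03 s

54.03 s


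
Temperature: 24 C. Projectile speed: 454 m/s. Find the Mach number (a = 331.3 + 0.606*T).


a = 331.3 + 0.606*(24) = 345.844 m/s
M = v/a = 454/345.844 = 1.313

1.313


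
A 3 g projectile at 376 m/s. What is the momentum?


p = m*v = 0.003*376 = 1.128 kg·m/s

1.128 kg·m/s


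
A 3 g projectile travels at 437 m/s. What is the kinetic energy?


E = 0.5*m*v^2 = 0.5*0.003*437^2 = 286.5 J

286.5 J


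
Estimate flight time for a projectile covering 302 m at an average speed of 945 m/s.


t = d/v = 302/945 = 0.3196 s

0.3196 s


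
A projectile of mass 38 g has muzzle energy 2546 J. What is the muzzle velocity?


v = sqrt(2*E/m) = sqrt(2*2546/0.038) = 366.1 m/s

366.1 m/s


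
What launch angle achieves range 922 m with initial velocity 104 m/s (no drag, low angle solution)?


sin(2*theta) = R*g/v0^2 = 922*9.81/104^2 = 0.836244, theta = arcsin(0.836244)/2 = 28.37°

28.37 degrees


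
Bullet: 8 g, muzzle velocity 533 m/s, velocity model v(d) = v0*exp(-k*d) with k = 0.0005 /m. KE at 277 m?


v = v0*exp(-k*d) = 533*exp(-0.0005*277) = 464.064 m/s
E = 0.5*m*v^2 = 0.5*0.008*464.064^2 = 861.4 J

861.4 J


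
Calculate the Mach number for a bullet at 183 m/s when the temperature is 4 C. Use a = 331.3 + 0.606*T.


a = 331.3 + 0.606*(4) = 333.724 m/s
M = v/a = 183/333.724 = 0.5484

0.5484


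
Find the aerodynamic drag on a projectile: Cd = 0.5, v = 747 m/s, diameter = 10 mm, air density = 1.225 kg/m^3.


A = pi*(d/2)^2 = pi*(10/2000)^2 = 7.85398e-05 m^2
Fd = 0.5*Cd*rho*A*v^2 = 0.5*0.5*1.225*7.85398e-05*747^2 = 13.42 N

13.42 N


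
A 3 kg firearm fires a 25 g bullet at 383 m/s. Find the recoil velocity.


v_recoil = m_p * v_p / m_gun = 0.025 * 383 / 3 = 3.192 m/s

3.192 m/s


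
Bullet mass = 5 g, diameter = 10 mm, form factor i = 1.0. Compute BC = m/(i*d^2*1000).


BC = m/(i*d^2*1000) = 5/(1.0 * 10^2 * 1000) = 5e-05

5e-05


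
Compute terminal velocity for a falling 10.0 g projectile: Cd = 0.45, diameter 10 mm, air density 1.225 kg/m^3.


A = pi*(d/2)^2 = pi*(10/2000)^2 = 7.85398e-05 m^2
vt = sqrt(2mg/(Cd*rho*A)) = sqrt(2*0.01*9.81/(0.45 * 1.225 * 7.85398e-05)) = 67.32 m/s

67.32 m/s


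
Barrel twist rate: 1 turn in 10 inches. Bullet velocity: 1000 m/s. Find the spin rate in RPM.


twist_m = 10*0.0254 = 0.254 m
spin = v/twist = 1000/0.254 = 3937.008 rev/s
RPM = spin*60 = 3937.008*60 ≈ 236220 RPM

236220 RPM


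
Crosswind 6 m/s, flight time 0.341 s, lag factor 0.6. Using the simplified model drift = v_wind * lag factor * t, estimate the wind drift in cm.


drift = v_wind * lag * t = 6 * 0.6 * 0.341 = 1.2276 m ≈ 122.8 cm

122.8 cm


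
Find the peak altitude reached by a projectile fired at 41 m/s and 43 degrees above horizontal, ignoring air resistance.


H = (v0*sin(theta))^2 / (2g) = (41*sin(43°))^2 / (2*9.81) = 39.85 m

39.85 m


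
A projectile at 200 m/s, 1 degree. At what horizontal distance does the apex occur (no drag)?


R = v0^2*sin(2*theta)/g = 200^2*sin(2*1°)/9.81 = 142.302 m
apex_dist = R/2 = 142.302/2 = 71.15 m

71.15 m


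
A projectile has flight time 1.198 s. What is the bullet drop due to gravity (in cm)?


drop = 0.5*g*t^2 = 0.5*9.81*1.198^2 = 7.03968 m ≈ 704 cm

704 cm


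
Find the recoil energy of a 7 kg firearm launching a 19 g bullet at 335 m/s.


v_r = m_p*v_p/m_gun = 0.019*335/7 = 0.909286 m/s, E_r = 0.5*m_gun*v_r^2 = 0.5*7*0.909286^2 = 2.894 J

2.894 J


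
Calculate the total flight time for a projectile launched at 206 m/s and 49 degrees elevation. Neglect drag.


T = 2*v0*sin(theta)/g = 2*206*sin(49°)/9.81 = 31.7 s

31.7 s


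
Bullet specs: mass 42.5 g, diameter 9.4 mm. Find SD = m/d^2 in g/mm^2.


SD = m/d^2 = 42.5/9.4^2 = 0.481 g/mm^2

0.481 g/mm^2


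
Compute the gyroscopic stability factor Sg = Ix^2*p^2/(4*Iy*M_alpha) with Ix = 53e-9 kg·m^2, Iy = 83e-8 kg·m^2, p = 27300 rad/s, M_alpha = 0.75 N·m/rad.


Sg = Ix^2 * p^2 / (4 * Iy * M_alpha) = (53e-9)^2 * 27300^2 / (4 * 83e-8 * 0.75) = 0.8408

0.8408


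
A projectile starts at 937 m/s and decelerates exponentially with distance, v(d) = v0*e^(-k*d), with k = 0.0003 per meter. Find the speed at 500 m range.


v = v0*exp(-k*d) = 937*exp(-0.0003*500) = 806.5 m/s

806.5 m/s


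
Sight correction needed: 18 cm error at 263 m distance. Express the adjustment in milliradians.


1 mrad subtends 1 cm per 10 m of range, so adj = error_cm / (dist_m / 10) = 18 / (263/10) = 0.6844 mrad

0.6844 mrad


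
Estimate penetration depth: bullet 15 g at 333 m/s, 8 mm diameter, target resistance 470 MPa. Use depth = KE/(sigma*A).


A = pi*(d/2)^2 = pi*(8/2)^2 = 50.2655 mm^2
E = 0.5*m*v^2 = 0.5*0.015*333^2 = 831.668 J
depth = E/(sigma*A) = 831.668 J / (470 MPa * 50.2655 mm^2) = 831.668/(470 * 50.2655) m = 0.0352032 m ≈ 35.2 mm

35.2 mm


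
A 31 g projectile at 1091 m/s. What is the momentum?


p = m*v = 0.031*1091 = 33.82 kg·m/s

33.82 kg·m/s


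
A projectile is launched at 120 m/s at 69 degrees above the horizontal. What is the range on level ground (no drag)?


R = v0^2 * sin(2*theta) / g = 120^2 * sin(2*69°) / 9.81 = 982.2 m

982.2 m


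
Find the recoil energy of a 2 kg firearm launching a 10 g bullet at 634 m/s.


v_r = m_p*v_p/m_gun = 0.01*634/2 = 3.17 m/s, E_r = 0.5*m_gun*v_r^2 = 0.5*2*3.17^2 = 10.05 J

10.05 J


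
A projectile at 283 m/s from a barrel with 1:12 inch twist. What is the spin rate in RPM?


twist_m = 12*0.0254 = 0.3048 m
spin = v/twist = 283/0.3048 = 928.4777 rev/s
RPM = spin*60 = 928.4777*60 ≈ 55709 RPM

55709 RPM


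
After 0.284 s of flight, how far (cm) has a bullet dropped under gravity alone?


drop = 0.5*g*t^2 = 0.5*9.81*0.284^2 = 0.395618 m ≈ 39.56 cm

39.56 cm


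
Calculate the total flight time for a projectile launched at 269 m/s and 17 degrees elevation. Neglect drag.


T = 2*v0*sin(theta)/g = 2*269*sin(17°)/9.81 = 16.03 s

16.03 s


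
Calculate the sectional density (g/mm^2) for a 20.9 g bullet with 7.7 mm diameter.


SD = m/d^2 = 20.9/7.7^2 = 0.3525 g/mm^2

0.3525 g/mm^2


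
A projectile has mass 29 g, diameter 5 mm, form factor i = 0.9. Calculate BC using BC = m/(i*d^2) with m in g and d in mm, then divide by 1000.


BC = m/(i*d^2*1000) = 29/(0.9 * 5^2 * 1000) = 0.001289

0.001289


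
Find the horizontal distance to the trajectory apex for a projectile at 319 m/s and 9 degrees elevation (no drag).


R = v0^2*sin(2*theta)/g = 319^2*sin(2*9°)/9.81 = 3205.49 m
apex_dist = R/2 = 3205.49/2 = 1603 m

1603 m


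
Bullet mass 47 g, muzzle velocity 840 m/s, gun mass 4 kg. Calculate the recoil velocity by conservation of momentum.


v_recoil = m_p * v_p / m_gun = 0.047 * 840 / 4 = 9.87 m/s

9.87 m/s


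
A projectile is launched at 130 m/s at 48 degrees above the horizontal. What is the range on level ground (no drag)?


R = v0^2 * sin(2*theta) / g = 130^2 * sin(2*48°) / 9.81 = 1713 m

1713 m


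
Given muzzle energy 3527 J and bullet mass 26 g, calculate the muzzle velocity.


v = sqrt(2*E/m) = sqrt(2*3527/0.026) = 520.9 m/s

520.9 m/s


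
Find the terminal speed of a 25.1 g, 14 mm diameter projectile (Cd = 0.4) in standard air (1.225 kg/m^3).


A = pi*(d/2)^2 = pi*(14/2000)^2 = 1.53938e-04 m^2
vt = sqrt(2mg/(Cd*rho*A)) = sqrt(2*0.0251*9.81/(0.4 * 1.225 * 1.53938e-04)) = 80.8 m/s

80.8 m/s


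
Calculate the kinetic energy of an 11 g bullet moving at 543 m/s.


E = 0.5*m*v^2 = 0.5*0.011*543^2 = 1622 J

1622 J


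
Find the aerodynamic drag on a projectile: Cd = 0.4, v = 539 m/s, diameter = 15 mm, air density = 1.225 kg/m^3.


A = pi*(d/2)^2 = pi*(15/2000)^2 = 1.76715e-04 m^2
Fd = 0.5*Cd*rho*A*v^2 = 0.5*0.4*1.225*1.76715e-04*539^2 = 12.58 N

12.58 N


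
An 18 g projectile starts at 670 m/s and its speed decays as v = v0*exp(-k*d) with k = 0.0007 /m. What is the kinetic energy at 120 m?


v = v0*exp(-k*d) = 670*exp(-0.0007*120) = 616.019 m/s
E = 0.5*m*v^2 = 0.5*0.018*616.019^2 = 3415 J

3415 J


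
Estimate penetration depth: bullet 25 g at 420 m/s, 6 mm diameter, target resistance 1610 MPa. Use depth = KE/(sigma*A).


A = pi*(d/2)^2 = pi*(6/2)^2 = 28.2743 mm^2
E = 0.5*m*v^2 = 0.5*0.025*420^2 = 2205 J
depth = E/(sigma*A) = 2205 J / (1610 MPa * 28.2743 mm^2) = 2205/(1610 * 28.2743) m = 0.0484385 m ≈ 48.44 mm

48.44 mm


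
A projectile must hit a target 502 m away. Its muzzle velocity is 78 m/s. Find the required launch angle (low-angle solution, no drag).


sin(2*theta) = R*g/v0^2 = 502*9.81/78^2 = 0.809438, theta = arcsin(0.809438)/2 = 27.02°

27.02 degrees


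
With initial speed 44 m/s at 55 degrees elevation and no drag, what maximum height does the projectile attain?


H = (v0*sin(theta))^2 / (2g) = (44*sin(55°))^2 / (2*9.81) = 66.21 m

66.21 m


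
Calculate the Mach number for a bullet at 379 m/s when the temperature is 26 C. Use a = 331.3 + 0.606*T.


a = 331.3 + 0.606*(26) = 347.056 m/s
M = v/a = 379/347.056 = 1.092

1.092


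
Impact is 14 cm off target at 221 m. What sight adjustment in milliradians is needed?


1 mrad subtends 1 cm per 10 m of range, so adj = error_cm / (dist_m / 10) = 14 / (221/10) = 0.6335 mrad

0.6335 mrad


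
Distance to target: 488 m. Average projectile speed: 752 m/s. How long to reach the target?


t = d/v = 488/752 = 0.6489 s

0.6489 s


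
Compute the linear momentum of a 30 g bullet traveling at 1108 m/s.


p = m*v = 0.03*1108 = 33.24 kg·m/s

33.24 kg·m/s


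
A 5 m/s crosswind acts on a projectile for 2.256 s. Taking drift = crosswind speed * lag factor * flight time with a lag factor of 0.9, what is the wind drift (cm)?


drift = v_wind * lag * t = 5 * 0.9 * 2.256 = 10.152 m ≈ 1015 cm

1015 cm


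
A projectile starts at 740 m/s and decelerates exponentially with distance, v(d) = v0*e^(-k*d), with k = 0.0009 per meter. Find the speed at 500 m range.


v = v0*exp(-k*d) = 740*exp(-0.0009*500) = 471.8 m/s

471.8 m/s


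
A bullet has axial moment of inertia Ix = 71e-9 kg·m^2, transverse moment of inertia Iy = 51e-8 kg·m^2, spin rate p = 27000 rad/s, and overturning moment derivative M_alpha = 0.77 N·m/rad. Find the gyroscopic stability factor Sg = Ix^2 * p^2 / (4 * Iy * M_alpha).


Sg = Ix^2 * p^2 / (4 * Iy * M_alpha) = (71e-9)^2 * 27000^2 / (4 * 51e-8 * 0.77) = 2.34

2.34


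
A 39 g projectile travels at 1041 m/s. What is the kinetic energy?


E = 0.5*m*v^2 = 0.5*0.039*1041^2 = 21132 J

21132 J


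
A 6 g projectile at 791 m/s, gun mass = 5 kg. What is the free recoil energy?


v_r = m_p*v_p/m_gun = 0.006*791/5 = 0.9492 m/s, E_r = 0.5*m_gun*v_r^2 = 0.5*5*0.9492^2 = 2.252 J

2.252 J


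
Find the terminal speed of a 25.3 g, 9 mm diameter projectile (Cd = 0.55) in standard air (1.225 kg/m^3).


A = pi*(d/2)^2 = pi*(9/2000)^2 = 6.36173e-05 m^2
vt = sqrt(2mg/(Cd*rho*A)) = sqrt(2*0.0253*9.81/(0.55 * 1.225 * 6.36173e-05)) = 107.6 m/s

107.6 m/s


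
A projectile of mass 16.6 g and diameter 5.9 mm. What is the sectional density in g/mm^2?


SD = m/d^2 = 16.6/5.9^2 = 0.4769 g/mm^2

0.4769 g/mm^2


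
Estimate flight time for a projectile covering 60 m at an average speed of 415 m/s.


t = d/v = 60/415 = 0.1446 s

0.1446 s


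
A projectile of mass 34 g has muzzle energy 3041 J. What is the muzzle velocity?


v = sqrt(2*E/m) = sqrt(2*3041/0.034) = 422.9 m/s

422.9 m/s


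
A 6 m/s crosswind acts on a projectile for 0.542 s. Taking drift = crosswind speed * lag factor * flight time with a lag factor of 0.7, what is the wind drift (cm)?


drift = v_wind * lag * t = 6 * 0.7 * 0.542 = 2.2764 m ≈ 227.6 cm

227.6 cm


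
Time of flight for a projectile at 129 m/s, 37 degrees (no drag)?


T = 2*v0*sin(theta)/g = 2*129*sin(37°)/9.81 = 15.83 s

15.83 s


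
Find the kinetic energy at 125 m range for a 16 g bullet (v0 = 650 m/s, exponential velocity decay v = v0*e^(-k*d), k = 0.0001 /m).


v = v0*exp(-k*d) = 650*exp(-0.0001*125) = 641.926 m/s
E = 0.5*m*v^2 = 0.5*0.016*641.926^2 = 3297 J

3297 J


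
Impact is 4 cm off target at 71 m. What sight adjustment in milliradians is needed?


1 mrad subtends 1 cm per 10 m of range, so adj = error_cm / (dist_m / 10) = 4 / (71/10) = 0.5634 mrad

0.5634 mrad


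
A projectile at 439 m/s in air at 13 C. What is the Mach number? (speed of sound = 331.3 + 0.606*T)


a = 331.3 + 0.606*(13) = 339.178 m/s
M = v/a = 439/339.178 = 1.294

1.294


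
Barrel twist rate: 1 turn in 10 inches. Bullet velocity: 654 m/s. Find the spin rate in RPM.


twist_m = 10*0.0254 = 0.254 m
spin = v/twist = 654/0.254 = 2574.803 rev/s
RPM = spin*60 = 2574.803*60 ≈ 154488 RPM

154488 RPM


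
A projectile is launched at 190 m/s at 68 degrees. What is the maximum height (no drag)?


H = (v0*sin(theta))^2 / (2g) = (190*sin(68°))^2 / (2*9.81) = 1582 m

1582 m


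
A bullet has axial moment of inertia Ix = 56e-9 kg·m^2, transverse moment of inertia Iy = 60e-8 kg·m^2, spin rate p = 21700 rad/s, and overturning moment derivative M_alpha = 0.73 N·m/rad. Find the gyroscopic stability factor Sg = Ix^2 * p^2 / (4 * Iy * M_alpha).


Sg = Ix^2 * p^2 / (4 * Iy * M_alpha) = (56e-9)^2 * 21700^2 / (4 * 60e-8 * 0.73) = 0.8429

0.8429


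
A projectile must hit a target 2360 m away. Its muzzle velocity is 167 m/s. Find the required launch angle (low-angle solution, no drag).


sin(2*theta) = R*g/v0^2 = 2360*9.81/167^2 = 0.830134, theta = arcsin(0.830134)/2 = 28.06°

28.06 degrees


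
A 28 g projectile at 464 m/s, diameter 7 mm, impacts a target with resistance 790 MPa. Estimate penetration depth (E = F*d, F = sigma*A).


A = pi*(d/2)^2 = pi*(7/2)^2 = 38.4845 mm^2
E = 0.5*m*v^2 = 0.5*0.028*464^2 = 3014.14 J
depth = E/(sigma*A) = 3014.14 J / (790 MPa * 38.4845 mm^2) = 3014.14/(790 * 38.4845) m = 0.0991405 m ≈ 99.14 mm

99.14 mm


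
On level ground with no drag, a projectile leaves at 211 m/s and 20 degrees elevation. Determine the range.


R = v0^2 * sin(2*theta) / g = 211^2 * sin(2*20°) / 9.81 = 2917 m

2917 m


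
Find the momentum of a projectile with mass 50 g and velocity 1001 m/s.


p = m*v = 0.05*1001 = 50.05 kg·m/s

50.05 kg·m/s


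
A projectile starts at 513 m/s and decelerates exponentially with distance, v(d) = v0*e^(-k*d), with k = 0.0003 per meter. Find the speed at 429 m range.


v = v0*exp(-k*d) = 513*exp(-0.0003*429) = 451 m/s

451 m/s
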